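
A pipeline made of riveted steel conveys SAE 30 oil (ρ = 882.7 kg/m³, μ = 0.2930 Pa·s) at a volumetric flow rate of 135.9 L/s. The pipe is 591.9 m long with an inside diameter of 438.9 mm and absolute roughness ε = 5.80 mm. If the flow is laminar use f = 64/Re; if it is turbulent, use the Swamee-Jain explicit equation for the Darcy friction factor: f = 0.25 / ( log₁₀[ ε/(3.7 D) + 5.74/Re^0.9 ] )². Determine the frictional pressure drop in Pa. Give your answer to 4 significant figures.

Q = 135.9 L/s = 135.9/1000 = 0.1359 m³/s.
Cross-sectional area A = πD²/4 = π(0.4389)²/4 = 0.1513 m²; mean velocity V = Q/A = 0.1359/0.1513 = 0.8983 m/s.
Reynolds number Re = ρVD/μ = 882.7 · 0.8983 · 0.4389 / 0.293 = 1188.
Re < 2300 → laminar flow, so f = 64/Re = 64/1188 = 0.05389 (the turbulent correlation is not needed).
Darcy-Weisbach: ΔP = f(L/D)(ρV²/2) = 0.05389·(591.9/0.4389)·(882.7·0.8983²/2) = 0.05389·1349·356.1 = 2.588e+04 Pa.

ΔP ≈ 25880 Pa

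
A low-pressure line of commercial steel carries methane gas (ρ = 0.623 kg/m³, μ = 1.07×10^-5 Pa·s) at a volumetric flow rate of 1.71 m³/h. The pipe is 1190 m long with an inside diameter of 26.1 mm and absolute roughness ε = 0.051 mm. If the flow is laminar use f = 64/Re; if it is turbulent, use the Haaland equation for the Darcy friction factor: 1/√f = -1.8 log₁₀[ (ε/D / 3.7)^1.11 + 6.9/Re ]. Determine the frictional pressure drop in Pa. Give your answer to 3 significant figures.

ΔP ≈ 531 Pa

Q = 1.71 m³/h = 1.71/3600 = 0.000475 m³/s.
Cross-sectional area A = πD²/4 = π(0.0261)²/4 = 0.000535 m²; mean velocity V = Q/A = 0.000475/0.000535 = 0.8878 m/s.
Reynolds number Re = ρVD/μ = 0.623 · 0.8878 · 0.0261 / 1.07e-05 = 1349.
Re < 2300 → laminar flow, so f = 64/Re = 64/1349 = 0.04744 (the turbulent correlation is not needed).
Darcy-Weisbach: ΔP = f(L/D)(ρV²/2) = 0.04744·(1190/0.0261)·(0.623·0.8878²/2) = 0.04744·4.559e+04·0.2455 = 531 Pa.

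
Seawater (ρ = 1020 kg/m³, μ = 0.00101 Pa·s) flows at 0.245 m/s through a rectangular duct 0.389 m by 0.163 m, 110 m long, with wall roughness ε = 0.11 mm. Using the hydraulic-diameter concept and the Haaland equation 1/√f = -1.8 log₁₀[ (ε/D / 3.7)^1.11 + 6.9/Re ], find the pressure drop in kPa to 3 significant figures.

Hydraulic diameter D_h = 4A/P = 4·(0.389·0.163)/(2·(0.389+0.163)) = 0.2536/1.104 = 0.2297 m.
Re = ρVD_h/μ = 1020·0.245·0.2297/0.00101 = 5.684e+04.
ε/D_h = 0.00011/0.2297 = 0.000479; Haaland gives 1/√f = -1.8 log₁₀[4.83e-05+0.000121] = 6.786, so f = 0.02171.
ΔP = f(L/D_h)(ρV²/2) = 0.02171·110/0.2297·30.61 = 318.3 Pa.
ΔP = 0.318 kPa.

ΔP ≈ 0.318 kPa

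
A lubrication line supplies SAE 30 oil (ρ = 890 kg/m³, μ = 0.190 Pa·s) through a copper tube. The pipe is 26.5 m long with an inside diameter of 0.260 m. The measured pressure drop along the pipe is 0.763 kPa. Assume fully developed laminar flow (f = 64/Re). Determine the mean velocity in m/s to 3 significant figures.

For laminar flow, f = 64/Re with Re = ρVD/μ, so Darcy-Weisbach reduces to ΔP = 32μLV/D². Solving for V: V = ΔP·D²/(32μL) = 763·(0.26)²/(32·0.19·26.5) = 0.3201 m/s.
Check: Re = ρVD/μ = 890·0.3201·0.26/0.19 = 389.9 < 2300, so the laminar assumption holds.

V ≈ 0.320 m/s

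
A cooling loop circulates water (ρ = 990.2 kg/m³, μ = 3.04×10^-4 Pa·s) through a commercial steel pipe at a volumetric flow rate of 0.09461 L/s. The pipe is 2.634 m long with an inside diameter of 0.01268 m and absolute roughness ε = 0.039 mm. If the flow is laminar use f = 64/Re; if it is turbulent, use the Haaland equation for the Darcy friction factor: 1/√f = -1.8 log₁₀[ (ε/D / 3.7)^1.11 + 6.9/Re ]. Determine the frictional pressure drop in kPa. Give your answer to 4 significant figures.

ΔP ≈ 1.720 kPa

Q = 0.09461 L/s = 0.09461/1000 = 9.461e-05 m³/s.
Cross-sectional area A = πD²/4 = π(0.01268)²/4 = 0.0001263 m²; mean velocity V = Q/A = 9.461e-05/0.0001263 = 0.7492 m/s.
Reynolds number Re = ρVD/μ = 990.2 · 0.7492 · 0.01268 / 0.000304 = 3.094e+04.
Re > 4000 → turbulent. Relative roughness ε/D = 3.9e-05/0.01268 = 0.00308. Haaland: 1/√f = -1.8 log₁₀[(0.00308/3.7)^1.11 + 6.9/3.094e+04] = -1.8 log₁₀[0.000381 + 0.000223] = 5.794, so f = 0.02979.
Darcy-Weisbach: ΔP = f(L/D)(ρV²/2) = 0.02979·(2.634/0.01268)·(990.2·0.7492²/2) = 0.02979·207.7·277.9 = 1720 Pa.
ΔP = 1720 Pa = 1.720 kPa.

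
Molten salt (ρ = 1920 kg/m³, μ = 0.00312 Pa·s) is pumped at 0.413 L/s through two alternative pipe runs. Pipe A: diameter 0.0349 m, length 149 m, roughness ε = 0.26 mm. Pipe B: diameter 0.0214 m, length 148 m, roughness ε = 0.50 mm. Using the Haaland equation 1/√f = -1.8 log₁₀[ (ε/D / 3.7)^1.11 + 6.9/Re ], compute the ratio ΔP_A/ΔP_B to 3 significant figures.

ΔP_A/ΔP_B ≈ 0.0657

Pipe A: V = Q/A = 0.000413/0.0009566 = 0.4317 m/s; Re = 9272; ε/D = 0.00745; Haaland → f = 0.04069; ΔP_A = f(L/D)(ρV²/2) = 3.108e+04 Pa.
Pipe B: V = Q/A = 0.000413/0.0003597 = 1.148 m/s; Re = 1.512e+04; ε/D = 0.0234; Haaland → f = 0.05403; ΔP_B = f(L/D)(ρV²/2) = 4.73e+05 Pa.
ΔP_A/ΔP_B = 3.108e+04/4.73e+05 = 0.0657.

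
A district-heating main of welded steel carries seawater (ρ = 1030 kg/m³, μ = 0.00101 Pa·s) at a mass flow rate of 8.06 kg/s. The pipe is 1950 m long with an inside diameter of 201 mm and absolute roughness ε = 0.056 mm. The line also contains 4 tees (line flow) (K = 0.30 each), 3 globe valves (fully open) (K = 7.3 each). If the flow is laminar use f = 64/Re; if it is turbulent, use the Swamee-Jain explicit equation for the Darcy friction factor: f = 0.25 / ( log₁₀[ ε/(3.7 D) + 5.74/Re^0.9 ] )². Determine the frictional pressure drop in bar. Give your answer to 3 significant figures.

ΔP ≈ 0.0735 bar

A = πD²/4 = π(0.201)²/4 = 0.03173 m²; mean velocity V = ṁ/(ρA) = 8.06/(1030 · 0.03173) = 0.2466 m/s.
Reynolds number Re = ρVD/μ = 1030 · 0.2466 · 0.201 / 0.00101 = 5.055e+04.
Re > 4000 → turbulent. Relative roughness ε/D = 5.6e-05/0.201 = 0.000279. Swamee-Jain: f = 0.25/(log₁₀[0.000279/3.7 + 5.74/5.055e+04^0.9])² = 0.25/(log₁₀[7.53e-05 + 0.000335])² = 0.25/(-3.386)² = 0.0218.
Total minor-loss coefficient ΣK = 4·0.3 + 3·7.3 = 23.1.
ΔP = [f·L/D + ΣK]·(ρV²/2) = [0.0218·1950/0.201 + 23.1]·(1030·0.2466²/2) = [211.5 + 23.1]·31.32 = 7348 Pa.
ΔP = 7348 Pa = 0.0735 bar.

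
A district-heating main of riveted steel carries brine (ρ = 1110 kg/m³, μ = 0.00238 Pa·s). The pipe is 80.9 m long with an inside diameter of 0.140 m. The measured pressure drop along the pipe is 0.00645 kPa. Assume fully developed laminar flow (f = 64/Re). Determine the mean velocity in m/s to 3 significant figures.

V ≈ 0.0205 m/s

For laminar flow, f = 64/Re with Re = ρVD/μ, so Darcy-Weisbach reduces to ΔP = 32μLV/D². Solving for V: V = ΔP·D²/(32μL) = 6.45·(0.14)²/(32·0.00238·80.9) = 0.02052 m/s.
Check: Re = ρVD/μ = 1110·0.02052·0.14/0.00238 = 1340 < 2300, so the laminar assumption holds.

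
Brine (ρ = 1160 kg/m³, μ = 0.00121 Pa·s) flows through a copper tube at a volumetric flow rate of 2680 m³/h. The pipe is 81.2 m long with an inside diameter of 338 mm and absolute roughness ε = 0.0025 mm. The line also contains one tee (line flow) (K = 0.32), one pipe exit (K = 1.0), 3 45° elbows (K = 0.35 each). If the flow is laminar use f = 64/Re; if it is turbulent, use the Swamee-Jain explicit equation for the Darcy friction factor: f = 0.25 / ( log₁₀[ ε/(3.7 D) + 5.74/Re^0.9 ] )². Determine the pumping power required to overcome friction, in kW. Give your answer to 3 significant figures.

Q = 2680 m³/h = 2680/3600 = 0.7444 m³/s.
Cross-sectional area A = πD²/4 = π(0.338)²/4 = 0.08973 m²; mean velocity V = Q/A = 0.7444/0.08973 = 8.297 m/s.
Reynolds number Re = ρVD/μ = 1160 · 8.297 · 0.338 / 0.00121 = 2.688e+06.
Re > 4000 → turbulent. Relative roughness ε/D = 2.5e-06/0.338 = 7.4e-06. Swamee-Jain: f = 0.25/(log₁₀[7.4e-06/3.7 + 5.74/2.688e+06^0.9])² = 0.25/(log₁₀[2e-06 + 9.38e-06])² = 0.25/(-4.944)² = 0.01023.
Total minor-loss coefficient ΣK = 1·0.32 + 1·1 + 3·0.35 = 2.37.
ΔP = [f·L/D + ΣK]·(ρV²/2) = [0.01023·81.2/0.338 + 2.37]·(1160·8.297²/2) = [2.457 + 2.37]·3.993e+04 = 1.927e+05 Pa.
Pumping power P = QΔP = 0.7444·1.927e+05 = 143500 W = 143 kW.

P ≈ 143 kW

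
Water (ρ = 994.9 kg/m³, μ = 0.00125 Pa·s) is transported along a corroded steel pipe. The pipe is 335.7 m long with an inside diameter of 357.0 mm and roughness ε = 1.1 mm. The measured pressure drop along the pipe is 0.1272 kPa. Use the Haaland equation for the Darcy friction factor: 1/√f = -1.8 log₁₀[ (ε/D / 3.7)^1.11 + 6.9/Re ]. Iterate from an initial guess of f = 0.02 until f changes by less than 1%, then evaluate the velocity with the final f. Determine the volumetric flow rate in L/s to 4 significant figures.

Rearranging Darcy-Weisbach: V = √(2·ΔP·D/(f·L·ρ)). With ε/D = 0.0011/0.357 = 0.00308, iterate starting from f = 0.02:
  f = 0.02 → V = √(2·127.2·0.357/(0.02·335.7·994.9)) = 0.1166 m/s; Re = ρVD/μ = 3.313e+04; f → 0.0296
  f = 0.0296 → V = 0.09585 m/s; Re = 2.723e+04; f → 0.03019
  f = 0.03019 → V = 0.0949 m/s; Re = 2.697e+04; f → 0.03023
Converged (Δf/f < 1%). With the final f = 0.03023: V = √(2·127.2·0.357/(0.03023·335.7·994.9)) = 0.09485 m/s.
Q = V·A = 0.09485·(π/4·0.357²) = 0.009494 m³/s = 9.494 L/s.

Q ≈ 9.494 L/s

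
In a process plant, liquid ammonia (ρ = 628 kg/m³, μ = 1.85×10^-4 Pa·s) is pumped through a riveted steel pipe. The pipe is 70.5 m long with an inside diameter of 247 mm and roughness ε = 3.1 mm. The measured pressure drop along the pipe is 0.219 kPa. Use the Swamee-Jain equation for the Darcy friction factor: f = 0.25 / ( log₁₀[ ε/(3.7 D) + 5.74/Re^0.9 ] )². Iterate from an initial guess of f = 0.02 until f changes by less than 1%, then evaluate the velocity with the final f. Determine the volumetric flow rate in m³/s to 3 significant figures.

Q ≈ 0.0116 m³/s

Rearranging Darcy-Weisbach: V = √(2·ΔP·D/(f·L·ρ)). With ε/D = 0.0031/0.247 = 0.0126, iterate starting from f = 0.02:
  f = 0.02 → V = √(2·219·0.247/(0.02·70.5·628)) = 0.3495 m/s; Re = ρVD/μ = 2.931e+05; f → 0.04128
  f = 0.04128 → V = 0.2433 m/s; Re = 2.04e+05; f → 0.0414
Converged (Δf/f < 1%). With the final f = 0.0414: V = √(2·219·0.247/(0.0414·70.5·628)) = 0.243 m/s.
Q = V·A = 0.243·(π/4·0.247²) = 0.01164 m³/s = 0.0116 m³/s.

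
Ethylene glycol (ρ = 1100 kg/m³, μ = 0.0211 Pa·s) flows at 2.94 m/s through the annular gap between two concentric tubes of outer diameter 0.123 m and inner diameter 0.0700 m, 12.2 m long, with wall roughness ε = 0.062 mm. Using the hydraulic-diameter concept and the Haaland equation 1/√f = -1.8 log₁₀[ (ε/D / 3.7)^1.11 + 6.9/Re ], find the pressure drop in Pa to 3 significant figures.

Hydraulic diameter D_h = 4A/P = D_o - D_i = 0.123 - 0.07 = 0.053 m.
Re = ρVD_h/μ = 1100·2.94·0.053/0.0211 = 8123.
ε/D_h = 6.2e-05/0.053 = 0.00117; Haaland gives 1/√f = -1.8 log₁₀[0.00013+0.000849] = 5.416, so f = 0.03409.
ΔP = f(L/D_h)(ρV²/2) = 0.03409·12.2/0.053·4754 = 3.731e+04 Pa.

ΔP ≈ 37300 Pa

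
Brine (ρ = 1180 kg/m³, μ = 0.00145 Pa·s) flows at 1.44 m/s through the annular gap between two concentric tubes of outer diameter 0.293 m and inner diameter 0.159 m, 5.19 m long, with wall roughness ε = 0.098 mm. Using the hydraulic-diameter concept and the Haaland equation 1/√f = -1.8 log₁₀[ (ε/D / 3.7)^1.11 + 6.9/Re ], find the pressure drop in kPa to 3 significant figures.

Hydraulic diameter D_h = 4A/P = D_o - D_i = 0.293 - 0.159 = 0.134 m.
Re = ρVD_h/μ = 1180·1.44·0.134/0.00145 = 1.57e+05.
ε/D_h = 9.8e-05/0.134 = 0.000731; Haaland gives 1/√f = -1.8 log₁₀[7.74e-05+4.39e-05] = 7.049, so f = 0.02012.
ΔP = f(L/D_h)(ρV²/2) = 0.02012·5.19/0.134·1223 = 953.6 Pa.
ΔP = 0.954 kPa.

ΔP ≈ 0.954 kPa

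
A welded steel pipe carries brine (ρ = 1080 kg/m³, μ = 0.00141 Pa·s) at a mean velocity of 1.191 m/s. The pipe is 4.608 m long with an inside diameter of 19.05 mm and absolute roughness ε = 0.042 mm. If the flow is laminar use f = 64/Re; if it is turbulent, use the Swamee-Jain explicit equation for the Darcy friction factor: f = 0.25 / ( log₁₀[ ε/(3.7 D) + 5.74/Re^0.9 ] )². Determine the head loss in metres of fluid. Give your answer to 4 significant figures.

h_f ≈ 0.5452 m

Reynolds number Re = ρVD/μ = 1080 · 1.191 · 0.01905 / 0.00141 = 1.738e+04.
Re > 4000 → turbulent. Relative roughness ε/D = 4.2e-05/0.01905 = 0.0022. Swamee-Jain: f = 0.25/(log₁₀[0.0022/3.7 + 5.74/1.738e+04^0.9])² = 0.25/(log₁₀[0.000596 + 0.000877])² = 0.25/(-2.832)² = 0.03117.
Darcy-Weisbach: ΔP = f(L/D)(ρV²/2) = 0.03117·(4.608/0.01905)·(1080·1.191²/2) = 0.03117·241.9·766 = 5776 Pa.
Head loss h_f = ΔP/(ρg) = 5776/(1080·9.81) = 0.5452 m.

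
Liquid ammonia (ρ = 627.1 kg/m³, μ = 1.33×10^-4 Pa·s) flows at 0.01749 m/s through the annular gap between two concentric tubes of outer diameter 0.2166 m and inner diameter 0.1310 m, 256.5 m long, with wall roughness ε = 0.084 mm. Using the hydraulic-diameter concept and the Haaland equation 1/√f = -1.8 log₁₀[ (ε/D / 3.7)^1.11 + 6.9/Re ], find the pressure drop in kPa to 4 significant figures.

Hydraulic diameter D_h = 4A/P = D_o - D_i = 0.2166 - 0.131 = 0.0856 m.
Re = ρVD_h/μ = 627.1·0.01749·0.0856/0.000133 = 7059.
ε/D_h = 8.4e-05/0.0856 = 0.000981; Haaland gives 1/√f = -1.8 log₁₀[0.000107+0.000977] = 5.336, so f = 0.03511.
ΔP = f(L/D_h)(ρV²/2) = 0.03511·256.5/0.0856·0.09591 = 10.09 Pa.
ΔP = 0.01009 kPa.

ΔP ≈ 0.01009 kPa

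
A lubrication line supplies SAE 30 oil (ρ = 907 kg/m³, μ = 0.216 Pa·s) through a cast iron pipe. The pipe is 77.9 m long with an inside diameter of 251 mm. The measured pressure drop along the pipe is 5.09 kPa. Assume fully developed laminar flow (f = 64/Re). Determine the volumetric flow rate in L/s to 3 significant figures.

Q ≈ 29.5 L/s

For laminar flow, f = 64/Re with Re = ρVD/μ, so Darcy-Weisbach reduces to ΔP = 32μLV/D². Solving for V: V = ΔP·D²/(32μL) = 5090·(0.251)²/(32·0.216·77.9) = 0.5956 m/s.
Check: Re = ρVD/μ = 907·0.5956·0.251/0.216 = 627.7 < 2300, so the laminar assumption holds.
Q = V·A = 0.5956·(π/4·0.251²) = 0.02947 m³/s = 29.5 L/s.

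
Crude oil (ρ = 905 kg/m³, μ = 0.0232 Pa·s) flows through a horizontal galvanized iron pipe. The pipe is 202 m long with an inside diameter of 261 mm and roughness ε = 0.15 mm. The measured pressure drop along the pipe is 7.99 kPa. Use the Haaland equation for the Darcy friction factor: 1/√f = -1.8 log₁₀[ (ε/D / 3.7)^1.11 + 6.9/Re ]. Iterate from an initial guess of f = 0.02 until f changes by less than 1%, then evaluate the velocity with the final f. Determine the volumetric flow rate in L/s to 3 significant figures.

Q ≈ 44.5 L/s

Rearranging Darcy-Weisbach: V = √(2·ΔP·D/(f·L·ρ)). With ε/D = 0.00015/0.261 = 0.000575, iterate starting from f = 0.02:
  f = 0.02 → V = √(2·7990·0.261/(0.02·202·905)) = 1.068 m/s; Re = ρVD/μ = 1.087e+04; f → 0.03093
  f = 0.03093 → V = 0.8588 m/s; Re = 8744; f → 0.03272
  f = 0.03272 → V = 0.8351 m/s; Re = 8502; f → 0.03296
Converged (Δf/f < 1%). With the final f = 0.03296: V = √(2·7990·0.261/(0.03296·202·905)) = 0.832 m/s.
Q = V·A = 0.832·(π/4·0.261²) = 0.04451 m³/s = 44.5 L/s.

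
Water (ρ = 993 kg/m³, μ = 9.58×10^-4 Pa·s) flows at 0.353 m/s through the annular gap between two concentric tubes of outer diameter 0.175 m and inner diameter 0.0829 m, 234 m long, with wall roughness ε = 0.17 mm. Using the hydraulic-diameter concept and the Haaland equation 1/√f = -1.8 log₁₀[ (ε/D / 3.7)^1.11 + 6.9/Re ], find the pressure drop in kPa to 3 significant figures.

ΔP ≈ 4.26 kPa

Hydraulic diameter D_h = 4A/P = D_o - D_i = 0.175 - 0.0829 = 0.0921 m.
Re = ρVD_h/μ = 993·0.353·0.0921/0.000958 = 3.37e+04.
ε/D_h = 0.00017/0.0921 = 0.00185; Haaland gives 1/√f = -1.8 log₁₀[0.000216+0.000205] = 6.076, so f = 0.02708.
ΔP = f(L/D_h)(ρV²/2) = 0.02708·234/0.0921·61.87 = 4257 Pa.
ΔP = 4.26 kPa.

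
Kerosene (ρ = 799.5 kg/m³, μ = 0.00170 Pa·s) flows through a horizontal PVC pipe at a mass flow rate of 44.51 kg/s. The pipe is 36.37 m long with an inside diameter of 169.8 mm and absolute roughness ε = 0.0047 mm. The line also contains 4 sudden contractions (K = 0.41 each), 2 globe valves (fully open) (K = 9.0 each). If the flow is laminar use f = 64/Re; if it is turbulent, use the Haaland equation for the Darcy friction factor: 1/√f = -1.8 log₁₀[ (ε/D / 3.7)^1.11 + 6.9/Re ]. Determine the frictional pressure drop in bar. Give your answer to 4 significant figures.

A = πD²/4 = π(0.1698)²/4 = 0.02264 m²; mean velocity V = ṁ/(ρA) = 44.51/(799.5 · 0.02264) = 2.459 m/s.
Reynolds number Re = ρVD/μ = 799.5 · 2.459 · 0.1698 / 0.0017 = 1.963e+05.
Re > 4000 → turbulent. Relative roughness ε/D = 4.7e-06/0.1698 = 2.77e-05. Haaland: 1/√f = -1.8 log₁₀[(2.77e-05/3.7)^1.11 + 6.9/1.963e+05] = -1.8 log₁₀[2.04e-06 + 3.51e-05] = 7.973, so f = 0.01573.
Total minor-loss coefficient ΣK = 4·0.41 + 2·9 = 19.6.
ΔP = [f·L/D + ΣK]·(ρV²/2) = [0.01573·36.37/0.1698 + 19.6]·(799.5·2.459²/2) = [3.369 + 19.6]·2416 = 5.56e+04 Pa.
ΔP = 5.56e+04 Pa = 0.5560 bar.

ΔP ≈ 0.5560 bar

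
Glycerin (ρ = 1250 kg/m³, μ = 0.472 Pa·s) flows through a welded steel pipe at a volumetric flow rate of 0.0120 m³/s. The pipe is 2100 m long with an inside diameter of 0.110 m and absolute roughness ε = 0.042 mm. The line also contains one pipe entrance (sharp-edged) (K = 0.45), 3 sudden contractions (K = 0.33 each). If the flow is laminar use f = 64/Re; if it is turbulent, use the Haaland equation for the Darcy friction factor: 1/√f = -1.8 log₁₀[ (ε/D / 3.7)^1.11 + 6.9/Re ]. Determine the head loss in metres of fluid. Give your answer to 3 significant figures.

Cross-sectional area A = πD²/4 = π(0.11)²/4 = 0.009503 m²; mean velocity V = Q/A = 0.012/0.009503 = 1.263 m/s.
Reynolds number Re = ρVD/μ = 1250 · 1.263 · 0.11 / 0.472 = 367.8.
Re < 2300 → laminar flow, so f = 64/Re = 64/367.8 = 0.174 (the turbulent correlation is not needed).
Total minor-loss coefficient ΣK = 1·0.45 + 3·0.33 = 1.44.
ΔP = [f·L/D + ΣK]·(ρV²/2) = [0.174·2100/0.11 + 1.44]·(1250·1.263²/2) = [3322 + 1.44]·996.5 = 3.311e+06 Pa.
Head loss h_f = ΔP/(ρg) = 3.311e+06/(1250·9.81) = 270 m.

h_f ≈ 270 m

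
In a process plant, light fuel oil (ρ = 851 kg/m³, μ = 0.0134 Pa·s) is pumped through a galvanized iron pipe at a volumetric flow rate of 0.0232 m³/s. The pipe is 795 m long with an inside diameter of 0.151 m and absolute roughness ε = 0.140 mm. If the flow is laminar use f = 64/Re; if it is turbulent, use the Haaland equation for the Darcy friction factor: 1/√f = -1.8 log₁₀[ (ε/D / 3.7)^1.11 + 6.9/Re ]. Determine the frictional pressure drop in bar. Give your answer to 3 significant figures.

Cross-sectional area A = πD²/4 = π(0.151)²/4 = 0.01791 m²; mean velocity V = Q/A = 0.0232/0.01791 = 1.296 m/s.
Reynolds number Re = ρVD/μ = 851 · 1.296 · 0.151 / 0.0134 = 1.242e+04.
Re > 4000 → turbulent. Relative roughness ε/D = 0.00014/0.151 = 0.000927. Haaland: 1/√f = -1.8 log₁₀[(0.000927/3.7)^1.11 + 6.9/1.242e+04] = -1.8 log₁₀[0.000101 + 0.000555] = 5.73, so f = 0.03046.
Darcy-Weisbach: ΔP = f(L/D)(ρV²/2) = 0.03046·(795/0.151)·(851·1.296²/2) = 0.03046·5265·714.1 = 1.145e+05 Pa.
ΔP = 1.145e+05 Pa = 1.15 bar.

ΔP ≈ 1.15 bar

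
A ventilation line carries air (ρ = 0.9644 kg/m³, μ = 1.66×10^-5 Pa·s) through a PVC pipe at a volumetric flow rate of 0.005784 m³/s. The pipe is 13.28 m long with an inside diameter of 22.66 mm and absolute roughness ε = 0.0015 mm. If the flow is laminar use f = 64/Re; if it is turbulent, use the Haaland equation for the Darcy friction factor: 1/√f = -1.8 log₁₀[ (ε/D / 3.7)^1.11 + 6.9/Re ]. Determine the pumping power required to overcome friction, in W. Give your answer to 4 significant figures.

P ≈ 8.816 W

Cross-sectional area A = πD²/4 = π(0.02266)²/4 = 0.0004033 m²; mean velocity V = Q/A = 0.005784/0.0004033 = 14.34 m/s.
Reynolds number Re = ρVD/μ = 0.9644 · 14.34 · 0.02266 / 1.66e-05 = 1.888e+04.
Re > 4000 → turbulent. Relative roughness ε/D = 1.5e-06/0.02266 = 6.62e-05. Haaland: 1/√f = -1.8 log₁₀[(6.62e-05/3.7)^1.11 + 6.9/1.888e+04] = -1.8 log₁₀[5.38e-06 + 0.000365] = 6.176, so f = 0.02622.
Darcy-Weisbach: ΔP = f(L/D)(ρV²/2) = 0.02622·(13.28/0.02266)·(0.9644·14.34²/2) = 0.02622·586.1·99.19 = 1524 Pa.
Pumping power P = QΔP = 0.005784·1524 = 8.8163 W = 8.816 W.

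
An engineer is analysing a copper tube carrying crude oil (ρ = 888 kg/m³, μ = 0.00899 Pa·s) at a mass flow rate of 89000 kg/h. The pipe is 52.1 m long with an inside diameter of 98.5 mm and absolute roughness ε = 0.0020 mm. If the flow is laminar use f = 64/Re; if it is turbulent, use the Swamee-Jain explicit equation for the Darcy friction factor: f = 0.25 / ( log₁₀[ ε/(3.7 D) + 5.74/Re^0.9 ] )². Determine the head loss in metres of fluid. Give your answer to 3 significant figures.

h_f ≈ 8.10 m

ṁ = 89000 kg/h = 89000/3600 = 24.72 kg/s.
A = πD²/4 = π(0.0985)²/4 = 0.00762 m²; mean velocity V = ṁ/(ρA) = 24.72/(888 · 0.00762) = 3.654 m/s.
Reynolds number Re = ρVD/μ = 888 · 3.654 · 0.0985 / 0.00899 = 3.555e+04.
Re > 4000 → turbulent. Relative roughness ε/D = 2e-06/0.0985 = 2.03e-05. Swamee-Jain: f = 0.25/(log₁₀[2.03e-05/3.7 + 5.74/3.555e+04^0.9])² = 0.25/(log₁₀[5.49e-06 + 0.00046])² = 0.25/(-3.332)² = 0.02252.
Darcy-Weisbach: ΔP = f(L/D)(ρV²/2) = 0.02252·(52.1/0.0985)·(888·3.654²/2) = 0.02252·528.9·5927 = 7.06e+04 Pa.
Head loss h_f = ΔP/(ρg) = 7.06e+04/(888·9.81) = 8.10 m.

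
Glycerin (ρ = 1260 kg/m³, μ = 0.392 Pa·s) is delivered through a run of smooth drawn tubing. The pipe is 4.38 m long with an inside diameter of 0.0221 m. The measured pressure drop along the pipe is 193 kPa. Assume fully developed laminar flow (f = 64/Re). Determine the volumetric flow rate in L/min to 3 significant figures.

For laminar flow, f = 64/Re with Re = ρVD/μ, so Darcy-Weisbach reduces to ΔP = 32μLV/D². Solving for V: V = ΔP·D²/(32μL) = 1.93e+05·(0.0221)²/(32·0.392·4.38) = 1.716 m/s.
Check: Re = ρVD/μ = 1260·1.716·0.0221/0.392 = 121.9 < 2300, so the laminar assumption holds.
Q = V·A = 1.716·(π/4·0.0221²) = 0.0006581 m³/s = 39.5 L/min.

Q ≈ 39.5 L/min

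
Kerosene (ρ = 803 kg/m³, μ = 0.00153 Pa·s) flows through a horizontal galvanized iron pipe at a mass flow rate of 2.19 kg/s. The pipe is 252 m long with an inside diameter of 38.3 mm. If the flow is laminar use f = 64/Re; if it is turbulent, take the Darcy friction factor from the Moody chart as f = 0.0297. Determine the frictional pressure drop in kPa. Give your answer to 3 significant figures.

A = πD²/4 = π(0.0383)²/4 = 0.001152 m²; mean velocity V = ṁ/(ρA) = 2.19/(803 · 0.001152) = 2.367 m/s.
Reynolds number Re = ρVD/μ = 803 · 2.367 · 0.0383 / 0.00153 = 4.758e+04.
Re > 4000 → turbulent; use the Moody-chart value f = 0.0297.
Darcy-Weisbach: ΔP = f(L/D)(ρV²/2) = 0.0297·(252/0.0383)·(803·2.367²/2) = 0.0297·6580·2250 = 4.397e+05 Pa.
ΔP = 4.397e+05 Pa = 440 kPa.

ΔP ≈ 440 kPa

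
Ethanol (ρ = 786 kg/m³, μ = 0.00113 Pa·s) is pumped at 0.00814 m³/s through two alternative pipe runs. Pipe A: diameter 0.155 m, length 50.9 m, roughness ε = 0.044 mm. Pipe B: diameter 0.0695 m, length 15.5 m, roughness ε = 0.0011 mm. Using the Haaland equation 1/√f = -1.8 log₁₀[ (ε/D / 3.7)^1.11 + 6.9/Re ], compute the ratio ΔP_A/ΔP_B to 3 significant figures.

ΔP_A/ΔP_B ≈ 0.0734

Pipe A: V = Q/A = 0.00814/0.01887 = 0.4314 m/s; Re = 4.651e+04; ε/D = 0.000284; Haaland → f = 0.02188; ΔP_A = f(L/D)(ρV²/2) = 525.5 Pa.
Pipe B: V = Q/A = 0.00814/0.003794 = 2.146 m/s; Re = 1.037e+05; ε/D = 1.58e-05; Haaland → f = 0.01775; ΔP_B = f(L/D)(ρV²/2) = 7163 Pa.
ΔP_A/ΔP_B = 525.5/7163 = 0.0734.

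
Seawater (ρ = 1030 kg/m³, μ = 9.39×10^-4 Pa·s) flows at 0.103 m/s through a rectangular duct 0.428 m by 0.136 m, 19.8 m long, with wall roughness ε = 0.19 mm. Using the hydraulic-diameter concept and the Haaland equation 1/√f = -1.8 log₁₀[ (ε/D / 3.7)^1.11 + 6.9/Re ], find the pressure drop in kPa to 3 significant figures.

Hydraulic diameter D_h = 4A/P = 4·(0.428·0.136)/(2·(0.428+0.136)) = 0.2328/1.128 = 0.2064 m.
Re = ρVD_h/μ = 1030·0.103·0.2064/0.000939 = 2.332e+04.
ε/D_h = 0.00019/0.2064 = 0.00092; Haaland gives 1/√f = -1.8 log₁₀[9.99e-05+0.000296] = 6.125, so f = 0.02666.
ΔP = f(L/D_h)(ρV²/2) = 0.02666·19.8/0.2064·5.464 = 13.97 Pa.
ΔP = 0.0140 kPa.

ΔP ≈ 0.0140 kPa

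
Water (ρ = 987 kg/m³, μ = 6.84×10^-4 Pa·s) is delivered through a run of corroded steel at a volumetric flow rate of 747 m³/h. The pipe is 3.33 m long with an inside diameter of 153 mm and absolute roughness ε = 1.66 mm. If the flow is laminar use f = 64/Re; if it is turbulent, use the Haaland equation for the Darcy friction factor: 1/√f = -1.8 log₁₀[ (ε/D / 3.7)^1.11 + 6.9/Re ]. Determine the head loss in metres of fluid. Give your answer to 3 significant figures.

Q = 747 m³/h = 747/3600 = 0.2075 m³/s.
Cross-sectional area A = πD²/4 = π(0.153)²/4 = 0.01839 m²; mean velocity V = Q/A = 0.2075/0.01839 = 11.29 m/s.
Reynolds number Re = ρVD/μ = 987 · 11.29 · 0.153 / 0.000684 = 2.492e+06.
Re > 4000 → turbulent. Relative roughness ε/D = 0.00166/0.153 = 0.0108. Haaland: 1/√f = -1.8 log₁₀[(0.0108/3.7)^1.11 + 6.9/2.492e+06] = -1.8 log₁₀[0.00154 + 2.77e-06] = 5.059, so f = 0.03907.
Darcy-Weisbach: ΔP = f(L/D)(ρV²/2) = 0.03907·(3.33/0.153)·(987·11.29²/2) = 0.03907·21.76·6.286e+04 = 5.345e+04 Pa.
Head loss h_f = ΔP/(ρg) = 5.345e+04/(987·9.81) = 5.52 m.

h_f ≈ 5.52 m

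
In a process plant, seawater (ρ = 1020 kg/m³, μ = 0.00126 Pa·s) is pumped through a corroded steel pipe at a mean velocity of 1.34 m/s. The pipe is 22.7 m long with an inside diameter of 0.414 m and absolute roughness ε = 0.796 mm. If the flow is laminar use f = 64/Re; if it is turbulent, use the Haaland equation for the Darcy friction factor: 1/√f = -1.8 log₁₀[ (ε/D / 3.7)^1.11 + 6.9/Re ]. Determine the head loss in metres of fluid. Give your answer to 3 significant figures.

Reynolds number Re = ρVD/μ = 1020 · 1.34 · 0.414 / 0.00126 = 4.491e+05.
Re > 4000 → turbulent. Relative roughness ε/D = 0.000796/0.414 = 0.00192. Haaland: 1/√f = -1.8 log₁₀[(0.00192/3.7)^1.11 + 6.9/4.491e+05] = -1.8 log₁₀[0.000226 + 1.54e-05] = 6.511, so f = 0.02359.
Darcy-Weisbach: ΔP = f(L/D)(ρV²/2) = 0.02359·(22.7/0.414)·(1020·1.34²/2) = 0.02359·54.83·915.8 = 1185 Pa.
Head loss h_f = ΔP/(ρg) = 1185/(1020·9.81) = 0.118 m.

h_f ≈ 0.118 m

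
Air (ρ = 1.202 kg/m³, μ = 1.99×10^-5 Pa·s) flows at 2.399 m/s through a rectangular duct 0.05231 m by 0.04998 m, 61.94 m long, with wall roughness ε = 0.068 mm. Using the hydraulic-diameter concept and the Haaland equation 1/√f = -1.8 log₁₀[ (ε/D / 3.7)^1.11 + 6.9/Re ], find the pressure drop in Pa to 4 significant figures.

Hydraulic diameter D_h = 4A/P = 4·(0.05231·0.04998)/(2·(0.05231+0.04998)) = 0.01046/0.2046 = 0.05112 m.
Re = ρVD_h/μ = 1.202·2.399·0.05112/1.99e-05 = 7407.
ε/D_h = 6.8e-05/0.05112 = 0.00133; Haaland gives 1/√f = -1.8 log₁₀[0.00015+0.000932] = 5.339, so f = 0.03509.
ΔP = f(L/D_h)(ρV²/2) = 0.03509·61.94/0.05112·3.459 = 147.1 Pa.

ΔP ≈ 147.1 Pa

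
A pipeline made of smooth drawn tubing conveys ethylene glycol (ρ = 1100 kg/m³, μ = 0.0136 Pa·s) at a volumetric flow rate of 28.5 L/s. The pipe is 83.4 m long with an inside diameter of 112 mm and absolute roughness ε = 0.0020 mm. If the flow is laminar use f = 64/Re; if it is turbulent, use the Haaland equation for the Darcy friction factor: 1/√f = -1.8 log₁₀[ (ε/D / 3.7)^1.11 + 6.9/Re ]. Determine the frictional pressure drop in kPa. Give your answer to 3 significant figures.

ΔP ≈ 82.7 kPa

Q = 28.5 L/s = 28.5/1000 = 0.0285 m³/s.
Cross-sectional area A = πD²/4 = π(0.112)²/4 = 0.009852 m²; mean velocity V = Q/A = 0.0285/0.009852 = 2.893 m/s.
Reynolds number Re = ρVD/μ = 1100 · 2.893 · 0.112 / 0.0136 = 2.621e+04.
Re > 4000 → turbulent. Relative roughness ε/D = 2e-06/0.112 = 1.79e-05. Haaland: 1/√f = -1.8 log₁₀[(1.79e-05/3.7)^1.11 + 6.9/2.621e+04] = -1.8 log₁₀[1.26e-06 + 0.000263] = 6.439, so f = 0.02412.
Darcy-Weisbach: ΔP = f(L/D)(ρV²/2) = 0.02412·(83.4/0.112)·(1100·2.893²/2) = 0.02412·744.6·4603 = 8.265e+04 Pa.
ΔP = 8.265e+04 Pa = 82.7 kPa.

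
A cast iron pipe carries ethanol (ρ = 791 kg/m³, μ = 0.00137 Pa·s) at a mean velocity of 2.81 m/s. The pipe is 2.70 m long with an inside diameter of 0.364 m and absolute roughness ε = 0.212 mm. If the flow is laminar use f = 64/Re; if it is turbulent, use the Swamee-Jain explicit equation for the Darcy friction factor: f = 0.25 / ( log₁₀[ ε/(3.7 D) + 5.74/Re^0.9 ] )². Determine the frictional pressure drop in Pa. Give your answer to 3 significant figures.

Reynolds number Re = ρVD/μ = 791 · 2.81 · 0.364 / 0.00137 = 5.906e+05.
Re > 4000 → turbulent. Relative roughness ε/D = 0.000212/0.364 = 0.000582. Swamee-Jain: f = 0.25/(log₁₀[0.000582/3.7 + 5.74/5.906e+05^0.9])² = 0.25/(log₁₀[0.000157 + 3.67e-05])² = 0.25/(-3.712)² = 0.01814.
Darcy-Weisbach: ΔP = f(L/D)(ρV²/2) = 0.01814·(2.7/0.364)·(791·2.81²/2) = 0.01814·7.418·3123 = 420.3 Pa.

ΔP ≈ 420 Pa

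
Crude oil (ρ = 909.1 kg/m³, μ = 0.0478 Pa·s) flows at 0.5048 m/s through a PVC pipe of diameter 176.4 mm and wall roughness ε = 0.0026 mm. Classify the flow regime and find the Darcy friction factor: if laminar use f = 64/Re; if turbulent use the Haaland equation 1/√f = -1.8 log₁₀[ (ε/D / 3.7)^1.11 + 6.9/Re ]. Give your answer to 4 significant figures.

Re = ρVD/μ = 909.1·0.5048·0.1764/0.0478 = 1694.
Re < 2300 → laminar, so f = 64/Re = 0.03779 (roughness is irrelevant in laminar flow).

f ≈ 0.03779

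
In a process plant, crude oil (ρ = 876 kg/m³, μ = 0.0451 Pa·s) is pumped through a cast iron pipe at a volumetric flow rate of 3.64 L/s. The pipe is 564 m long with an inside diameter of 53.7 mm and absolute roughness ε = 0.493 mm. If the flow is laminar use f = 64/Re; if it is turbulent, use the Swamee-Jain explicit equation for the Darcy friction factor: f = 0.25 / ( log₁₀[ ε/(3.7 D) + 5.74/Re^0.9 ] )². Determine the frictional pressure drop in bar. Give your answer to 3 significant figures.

ΔP ≈ 4.54 bar

Q = 3.64 L/s = 3.64/1000 = 0.00364 m³/s.
Cross-sectional area A = πD²/4 = π(0.0537)²/4 = 0.002265 m²; mean velocity V = Q/A = 0.00364/0.002265 = 1.607 m/s.
Reynolds number Re = ρVD/μ = 876 · 1.607 · 0.0537 / 0.0451 = 1676.
Re < 2300 → laminar flow, so f = 64/Re = 64/1676 = 0.03818 (the turbulent correlation is not needed).
Darcy-Weisbach: ΔP = f(L/D)(ρV²/2) = 0.03818·(564/0.0537)·(876·1.607²/2) = 0.03818·1.05e+04·1131 = 4.536e+05 Pa.
ΔP = 4.536e+05 Pa = 4.54 bar.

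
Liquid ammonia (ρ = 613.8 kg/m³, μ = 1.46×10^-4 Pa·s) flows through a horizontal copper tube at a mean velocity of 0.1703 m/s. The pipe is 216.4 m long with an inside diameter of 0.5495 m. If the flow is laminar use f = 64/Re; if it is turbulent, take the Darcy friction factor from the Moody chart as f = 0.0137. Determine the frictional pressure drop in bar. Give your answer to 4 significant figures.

ΔP ≈ 4.802×10^-4 bar

Reynolds number Re = ρVD/μ = 613.8 · 0.1703 · 0.5495 / 0.000146 = 3.934e+05.
Re > 4000 → turbulent; use the Moody-chart value f = 0.0137.
Darcy-Weisbach: ΔP = f(L/D)(ρV²/2) = 0.0137·(216.4/0.5495)·(613.8·0.1703²/2) = 0.0137·393.8·8.901 = 48.02 Pa.
ΔP = 48.02 Pa = 4.802×10^-4 bar.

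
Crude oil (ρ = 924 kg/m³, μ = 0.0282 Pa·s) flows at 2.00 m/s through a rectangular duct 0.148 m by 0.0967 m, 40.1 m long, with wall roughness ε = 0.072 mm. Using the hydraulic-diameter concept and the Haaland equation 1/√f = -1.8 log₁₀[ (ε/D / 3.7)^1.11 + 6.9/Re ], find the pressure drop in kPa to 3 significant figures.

Hydraulic diameter D_h = 4A/P = 4·(0.148·0.0967)/(2·(0.148+0.0967)) = 0.05725/0.4894 = 0.117 m.
Re = ρVD_h/μ = 924·2·0.117/0.0282 = 7665.
ε/D_h = 7.2e-05/0.117 = 0.000616; Haaland gives 1/√f = -1.8 log₁₀[6.39e-05+0.0009] = 5.429, so f = 0.03393.
ΔP = f(L/D_h)(ρV²/2) = 0.03393·40.1/0.117·1848 = 2.15e+04 Pa.
ΔP = 21.5 kPa.

ΔP ≈ 21.5 kPa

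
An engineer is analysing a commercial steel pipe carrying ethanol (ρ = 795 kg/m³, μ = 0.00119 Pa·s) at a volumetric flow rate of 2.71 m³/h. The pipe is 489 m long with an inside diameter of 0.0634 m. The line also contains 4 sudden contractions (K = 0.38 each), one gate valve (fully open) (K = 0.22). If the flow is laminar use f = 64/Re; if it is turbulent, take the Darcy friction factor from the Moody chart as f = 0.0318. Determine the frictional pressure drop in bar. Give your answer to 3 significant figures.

ΔP ≈ 0.0558 bar

Q = 2.71 m³/h = 2.71/3600 = 0.0007528 m³/s.
Cross-sectional area A = πD²/4 = π(0.0634)²/4 = 0.003157 m²; mean velocity V = Q/A = 0.0007528/0.003157 = 0.2385 m/s.
Reynolds number Re = ρVD/μ = 795 · 0.2385 · 0.0634 / 0.00119 = 1.01e+04.
Re > 4000 → turbulent; use the Moody-chart value f = 0.0318.
Total minor-loss coefficient ΣK = 4·0.38 + 1·0.22 = 1.74.
ΔP = [f·L/D + ΣK]·(ρV²/2) = [0.0318·489/0.0634 + 1.74]·(795·0.2385²/2) = [245.3 + 1.74]·22.6 = 5583 Pa.
ΔP = 5583 Pa = 0.0558 bar.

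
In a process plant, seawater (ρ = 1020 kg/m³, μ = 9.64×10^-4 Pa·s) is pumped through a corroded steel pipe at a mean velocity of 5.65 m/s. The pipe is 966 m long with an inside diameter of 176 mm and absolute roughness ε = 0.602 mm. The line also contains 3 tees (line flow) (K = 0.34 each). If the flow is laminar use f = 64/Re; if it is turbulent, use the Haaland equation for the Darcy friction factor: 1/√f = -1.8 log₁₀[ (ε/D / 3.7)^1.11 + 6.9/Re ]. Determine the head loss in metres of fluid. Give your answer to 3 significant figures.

Reynolds number Re = ρVD/μ = 1020 · 5.65 · 0.176 / 0.000964 = 1.052e+06.
Re > 4000 → turbulent. Relative roughness ε/D = 0.000602/0.176 = 0.00342. Haaland: 1/√f = -1.8 log₁₀[(0.00342/3.7)^1.11 + 6.9/1.052e+06] = -1.8 log₁₀[0.000429 + 6.56e-06] = 6.05, so f = 0.02732.
Total minor-loss coefficient ΣK = 3·0.34 = 1.02.
ΔP = [f·L/D + ΣK]·(ρV²/2) = [0.02732·966/0.176 + 1.02]·(1020·5.65²/2) = [149.9 + 1.02]·1.628e+04 = 2.458e+06 Pa.
Head loss h_f = ΔP/(ρg) = 2.458e+06/(1020·9.81) = 246 m.

h_f ≈ 246 m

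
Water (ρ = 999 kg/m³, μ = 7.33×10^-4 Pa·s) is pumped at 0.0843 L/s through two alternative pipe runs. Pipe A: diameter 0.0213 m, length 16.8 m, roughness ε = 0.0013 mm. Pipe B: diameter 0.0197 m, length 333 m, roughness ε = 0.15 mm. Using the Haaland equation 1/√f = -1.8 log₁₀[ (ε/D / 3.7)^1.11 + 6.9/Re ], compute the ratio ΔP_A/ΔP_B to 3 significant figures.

ΔP_A/ΔP_B ≈ 0.0278

Pipe A: V = Q/A = 8.43e-05/0.0003563 = 0.2366 m/s; Re = 6868; ε/D = 6.1e-05; Haaland → f = 0.03439; ΔP_A = f(L/D)(ρV²/2) = 758.3 Pa.
Pipe B: V = Q/A = 8.43e-05/0.0003048 = 0.2766 m/s; Re = 7426; ε/D = 0.00761; Haaland → f = 0.04217; ΔP_B = f(L/D)(ρV²/2) = 2.724e+04 Pa.
ΔP_A/ΔP_B = 758.3/2.724e+04 = 0.0278.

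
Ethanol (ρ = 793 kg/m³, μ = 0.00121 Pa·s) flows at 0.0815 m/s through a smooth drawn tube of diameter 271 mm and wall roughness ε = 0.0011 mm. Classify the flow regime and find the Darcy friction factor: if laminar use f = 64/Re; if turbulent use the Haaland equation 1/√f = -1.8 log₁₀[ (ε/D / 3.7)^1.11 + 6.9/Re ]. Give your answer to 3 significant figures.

Re = ρVD/μ = 793·0.0815·0.271/0.00121 = 1.447e+04.
Re > 4000 → turbulent. ε/D = 1.1e-06/0.271 = 4.06e-06; Haaland: 1/√f = -1.8 log₁₀[2.42e-07 + 0.000477] = 5.979, so f = 0.02798.

f ≈ 0.0280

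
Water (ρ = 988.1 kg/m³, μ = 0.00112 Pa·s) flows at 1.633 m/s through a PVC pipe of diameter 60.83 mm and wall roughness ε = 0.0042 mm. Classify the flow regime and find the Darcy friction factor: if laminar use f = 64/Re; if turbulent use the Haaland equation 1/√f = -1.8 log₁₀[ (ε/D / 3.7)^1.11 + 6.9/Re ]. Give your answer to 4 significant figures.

f ≈ 0.01860

Re = ρVD/μ = 988.1·1.633·0.06083/0.00112 = 8.764e+04.
Re > 4000 → turbulent. ε/D = 4.2e-06/0.06083 = 6.9e-05; Haaland: 1/√f = -1.8 log₁₀[5.63e-06 + 7.87e-05] = 7.333, so f = 0.0186.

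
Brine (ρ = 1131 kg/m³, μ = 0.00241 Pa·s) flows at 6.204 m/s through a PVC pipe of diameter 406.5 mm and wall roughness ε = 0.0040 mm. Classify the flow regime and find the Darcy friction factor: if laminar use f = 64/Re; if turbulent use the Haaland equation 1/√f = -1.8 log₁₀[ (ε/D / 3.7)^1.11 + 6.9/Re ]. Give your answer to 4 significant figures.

Re = ρVD/μ = 1131·6.204·0.4065/0.00241 = 1.184e+06.
Re > 4000 → turbulent. ε/D = 4e-06/0.4065 = 9.84e-06; Haaland: 1/√f = -1.8 log₁₀[6.48e-07 + 5.83e-06] = 9.339, so f = 0.01146.

f ≈ 0.01146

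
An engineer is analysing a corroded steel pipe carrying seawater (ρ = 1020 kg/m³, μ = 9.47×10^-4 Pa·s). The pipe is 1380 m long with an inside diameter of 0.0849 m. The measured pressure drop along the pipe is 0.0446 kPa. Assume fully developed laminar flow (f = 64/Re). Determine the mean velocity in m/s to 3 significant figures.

V ≈ 0.00769 m/s

For laminar flow, f = 64/Re with Re = ρVD/μ, so Darcy-Weisbach reduces to ΔP = 32μLV/D². Solving for V: V = ΔP·D²/(32μL) = 44.6·(0.0849)²/(32·0.000947·1380) = 0.007687 m/s.
Check: Re = ρVD/μ = 1020·0.007687·0.0849/0.000947 = 703 < 2300, so the laminar assumption holds.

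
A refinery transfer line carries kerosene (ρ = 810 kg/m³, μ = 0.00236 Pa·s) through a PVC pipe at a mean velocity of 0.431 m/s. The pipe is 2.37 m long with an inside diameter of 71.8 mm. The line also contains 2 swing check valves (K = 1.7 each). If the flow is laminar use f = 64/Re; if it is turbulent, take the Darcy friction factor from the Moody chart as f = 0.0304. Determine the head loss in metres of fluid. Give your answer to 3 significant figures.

h_f ≈ 0.0417 m

Reynolds number Re = ρVD/μ = 810 · 0.431 · 0.0718 / 0.00236 = 1.062e+04.
Re > 4000 → turbulent; use the Moody-chart value f = 0.0304.
Total minor-loss coefficient ΣK = 2·1.7 = 3.4.
ΔP = [f·L/D + ΣK]·(ρV²/2) = [0.0304·2.37/0.0718 + 3.4]·(810·0.431²/2) = [1.003 + 3.4]·75.23 = 331.3 Pa.
Head loss h_f = ΔP/(ρg) = 331.3/(810·9.81) = 0.0417 m.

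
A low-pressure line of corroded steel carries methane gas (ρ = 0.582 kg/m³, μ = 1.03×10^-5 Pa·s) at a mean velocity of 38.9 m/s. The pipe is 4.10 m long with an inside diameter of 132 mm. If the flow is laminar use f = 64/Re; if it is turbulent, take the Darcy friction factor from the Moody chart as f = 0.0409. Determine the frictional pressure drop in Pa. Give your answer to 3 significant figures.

ΔP ≈ 559 Pa

Reynolds number Re = ρVD/μ = 0.582 · 38.9 · 0.132 / 1.03e-05 = 2.901e+05.
Re > 4000 → turbulent; use the Moody-chart value f = 0.0409.
Darcy-Weisbach: ΔP = f(L/D)(ρV²/2) = 0.0409·(4.1/0.132)·(0.582·38.9²/2) = 0.0409·31.06·440.3 = 559.4 Pa.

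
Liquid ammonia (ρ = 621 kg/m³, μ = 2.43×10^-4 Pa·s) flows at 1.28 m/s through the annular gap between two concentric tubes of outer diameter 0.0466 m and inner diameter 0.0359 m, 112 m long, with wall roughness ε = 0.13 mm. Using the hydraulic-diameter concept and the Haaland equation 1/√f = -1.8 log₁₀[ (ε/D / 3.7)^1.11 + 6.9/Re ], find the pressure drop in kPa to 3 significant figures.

ΔP ≈ 224 kPa

Hydraulic diameter D_h = 4A/P = D_o - D_i = 0.0466 - 0.0359 = 0.0107 m.
Re = ρVD_h/μ = 621·1.28·0.0107/0.000243 = 3.5e+04.
ε/D_h = 0.00013/0.0107 = 0.0121; Haaland gives 1/√f = -1.8 log₁₀[0.00175+0.000197] = 4.879, so f = 0.04201.
ΔP = f(L/D_h)(ρV²/2) = 0.04201·112/0.0107·508.7 = 2.237e+05 Pa.
ΔP = 224 kPa.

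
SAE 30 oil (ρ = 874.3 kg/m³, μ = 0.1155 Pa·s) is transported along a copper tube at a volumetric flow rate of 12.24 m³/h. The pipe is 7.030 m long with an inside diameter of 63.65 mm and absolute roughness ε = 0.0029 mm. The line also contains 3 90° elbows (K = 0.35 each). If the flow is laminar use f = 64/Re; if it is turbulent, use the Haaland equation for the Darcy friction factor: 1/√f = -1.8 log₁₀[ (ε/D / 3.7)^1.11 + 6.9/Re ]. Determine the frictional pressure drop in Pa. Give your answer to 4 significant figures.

Q = 12.24 m³/h = 12.24/3600 = 0.0034 m³/s.
Cross-sectional area A = πD²/4 = π(0.06365)²/4 = 0.003182 m²; mean velocity V = Q/A = 0.0034/0.003182 = 1.069 m/s.
Reynolds number Re = ρVD/μ = 874.3 · 1.069 · 0.06365 / 0.116 = 514.8.
Re < 2300 → laminar flow, so f = 64/Re = 64/514.8 = 0.1243 (the turbulent correlation is not needed).
Total minor-loss coefficient ΣK = 3·0.35 = 1.05.
ΔP = [f·L/D + ΣK]·(ρV²/2) = [0.1243·7.03/0.06365 + 1.05]·(874.3·1.069²/2) = [13.73 + 1.05]·499.1 = 7377 Pa.

ΔP ≈ 7377 Pa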